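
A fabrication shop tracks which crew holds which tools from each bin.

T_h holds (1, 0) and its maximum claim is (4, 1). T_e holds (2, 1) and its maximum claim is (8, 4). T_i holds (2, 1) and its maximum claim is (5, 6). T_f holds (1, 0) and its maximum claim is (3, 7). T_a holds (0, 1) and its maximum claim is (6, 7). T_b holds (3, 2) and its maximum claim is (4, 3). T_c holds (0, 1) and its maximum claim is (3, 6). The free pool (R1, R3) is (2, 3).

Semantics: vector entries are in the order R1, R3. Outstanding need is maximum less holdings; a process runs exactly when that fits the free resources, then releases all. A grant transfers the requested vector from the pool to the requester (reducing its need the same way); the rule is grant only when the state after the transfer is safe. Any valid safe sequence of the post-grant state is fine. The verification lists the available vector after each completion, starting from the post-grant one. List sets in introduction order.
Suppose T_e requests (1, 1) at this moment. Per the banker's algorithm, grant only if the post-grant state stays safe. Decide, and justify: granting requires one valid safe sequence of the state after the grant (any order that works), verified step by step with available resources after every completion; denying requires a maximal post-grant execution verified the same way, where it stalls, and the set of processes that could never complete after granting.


GRANT. The post-grant state is safe; one safe sequence: T_b, T_h, T_e, T_i, T_c, T_a, T_f.
Key observation: granting shrinks the pool to (1, 2), yet T_b still fits and the chain goes through.
Verifying the post-grant state step by step:
  pool = (1, 2)
  T_b: need (1, 1) fits (1, 2); releases (3, 2), pool now (4, 4)
  T_h: need (3, 1) fits (4, 4); releases (1, 0), pool now (5, 4)
  T_e: need (5, 2) fits (5, 4); releases (3, 2), pool now (8, 6)
  T_i: need (3, 5) fits (8, 6); releases (2, 1), pool now (10, 7)
  T_c: need (3, 5) fits (10, 7); releases (0, 1), pool now (10, 8)
  T_a: need (6, 6) fits (10, 8); releases (0, 1), pool now (10, 9)
  T_f: need (2, 7) fits (10, 9); releases (1, 0), pool now (11, 9)


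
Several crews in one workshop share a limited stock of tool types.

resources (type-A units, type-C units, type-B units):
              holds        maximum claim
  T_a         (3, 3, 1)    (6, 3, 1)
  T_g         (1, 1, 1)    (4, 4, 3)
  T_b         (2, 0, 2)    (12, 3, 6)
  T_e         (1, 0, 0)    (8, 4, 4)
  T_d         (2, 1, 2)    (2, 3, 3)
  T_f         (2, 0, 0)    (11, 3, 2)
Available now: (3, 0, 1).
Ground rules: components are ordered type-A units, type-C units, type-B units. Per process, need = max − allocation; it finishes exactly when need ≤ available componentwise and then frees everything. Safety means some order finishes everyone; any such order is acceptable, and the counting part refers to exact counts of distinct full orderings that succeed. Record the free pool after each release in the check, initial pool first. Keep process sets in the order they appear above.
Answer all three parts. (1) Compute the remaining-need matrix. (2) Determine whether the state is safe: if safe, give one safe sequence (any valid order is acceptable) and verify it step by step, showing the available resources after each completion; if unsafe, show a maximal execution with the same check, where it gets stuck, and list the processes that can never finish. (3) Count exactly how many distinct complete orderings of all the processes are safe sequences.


(1) Outstanding need per process (order type-A units, type-C units, type-B units):
  T_a: (3, 0, 0)
  T_g: (3, 3, 2)
  T_b: (10, 3, 4)
  T_e: (7, 4, 4)
  T_d: (0, 2, 1)
  T_f: (9, 3, 2)
(2) SAFE. One safe sequence: T_a, T_g, T_d, T_e, T_b, T_f.
Key observation: the order's first zero-slack moment is T_a ((3, 0, 0) needed, (3, 0, 1) free — a requested resource with nothing to spare).
Walking it through:
  pool = (3, 0, 1)
  run T_a (needs (3, 0, 0), free (3, 0, 1)); after release of (3, 3, 1) the pool is (6, 3, 2)
  run T_g (needs (3, 3, 2), free (6, 3, 2)); after release of (1, 1, 1) the pool is (7, 4, 3)
  run T_d (needs (0, 2, 1), free (7, 4, 3)); after release of (2, 1, 2) the pool is (9, 5, 5)
  run T_e (needs (7, 4, 4), free (9, 5, 5)); after release of (1, 0, 0) the pool is (10, 5, 5)
  run T_b (needs (10, 3, 4), free (10, 5, 5)); after release of (2, 0, 2) the pool is (12, 5, 7)
  run T_f (needs (9, 3, 2), free (12, 5, 7)); after release of (2, 0, 0) the pool is (14, 5, 7)
(3) Exactly 12 of the possible complete orderings are safe sequences.


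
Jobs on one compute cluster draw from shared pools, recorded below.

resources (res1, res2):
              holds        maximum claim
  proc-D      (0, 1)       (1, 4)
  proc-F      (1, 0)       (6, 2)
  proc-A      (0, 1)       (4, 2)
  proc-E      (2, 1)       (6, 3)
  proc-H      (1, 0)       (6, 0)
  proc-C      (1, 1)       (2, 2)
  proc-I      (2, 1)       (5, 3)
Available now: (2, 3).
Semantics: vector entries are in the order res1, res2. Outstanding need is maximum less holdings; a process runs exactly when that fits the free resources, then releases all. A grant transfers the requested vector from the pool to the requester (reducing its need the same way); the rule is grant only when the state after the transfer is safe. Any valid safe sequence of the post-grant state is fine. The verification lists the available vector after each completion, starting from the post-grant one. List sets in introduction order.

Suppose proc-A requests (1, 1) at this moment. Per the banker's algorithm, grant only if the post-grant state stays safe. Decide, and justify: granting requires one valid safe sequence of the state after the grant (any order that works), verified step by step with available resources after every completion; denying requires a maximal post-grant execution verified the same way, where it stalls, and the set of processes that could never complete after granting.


DENY. Granting would leave the state unsafe.
Key observation: the pool after proc-C, proc-D is (2, 4); every surviving request exceeds it in res1, so progress ends there.
Pretend the grant happened; the run proc-C, proc-D goes as far as possible. Walking it through:
  pool = (1, 2)
  proc-C needs (1, 1) <= (1, 2) -> finishes; pool += (1, 1) = (2, 3)
  proc-D needs (1, 3) <= (2, 3) -> finishes; pool += (0, 1) = (2, 4)
  blocked: proc-F wants (5, 2), pool (2, 4) — not enough res1
  blocked: proc-A wants (3, 0), pool (2, 4) — not enough res1
  blocked: proc-E wants (4, 2), pool (2, 4) — not enough res1
  blocked: proc-H wants (5, 0), pool (2, 4) — not enough res1
  blocked: proc-I wants (3, 2), pool (2, 4) — not enough res1
Post-grant, the permanently blocked set is proc-F, proc-A, proc-E, proc-H and proc-I.


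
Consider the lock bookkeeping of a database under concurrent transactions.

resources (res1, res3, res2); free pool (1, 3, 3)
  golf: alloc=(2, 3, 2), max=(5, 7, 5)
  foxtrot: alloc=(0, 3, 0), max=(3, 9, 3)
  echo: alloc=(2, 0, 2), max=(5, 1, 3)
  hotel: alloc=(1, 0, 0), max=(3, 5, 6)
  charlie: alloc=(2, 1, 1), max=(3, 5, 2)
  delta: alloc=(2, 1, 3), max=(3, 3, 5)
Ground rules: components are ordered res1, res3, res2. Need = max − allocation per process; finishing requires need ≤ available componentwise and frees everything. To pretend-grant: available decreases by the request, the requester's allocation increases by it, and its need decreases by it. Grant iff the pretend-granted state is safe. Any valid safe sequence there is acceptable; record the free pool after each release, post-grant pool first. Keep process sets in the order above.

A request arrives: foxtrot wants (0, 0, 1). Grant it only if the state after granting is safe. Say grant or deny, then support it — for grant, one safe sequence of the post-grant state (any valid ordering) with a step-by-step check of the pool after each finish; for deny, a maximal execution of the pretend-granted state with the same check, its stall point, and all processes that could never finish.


GRANT: granting preserves safety; a valid post-grant sequence is delta, charlie, golf, foxtrot, echo, hotel.
Key observation: (1, 3, 2) free after granting still covers delta first, and each release covers the next.
Verifying the post-grant state step by step:
  pool = (1, 3, 2)
  delta: need (1, 2, 2) fits (1, 3, 2); releases (2, 1, 3), pool now (3, 4, 5)
  charlie: need (1, 4, 1) fits (3, 4, 5); releases (2, 1, 1), pool now (5, 5, 6)
  golf: need (3, 4, 3) fits (5, 5, 6); releases (2, 3, 2), pool now (7, 8, 8)
  foxtrot: need (3, 6, 2) fits (7, 8, 8); releases (0, 3, 1), pool now (7, 11, 9)
  echo: need (3, 1, 1) fits (7, 11, 9); releases (2, 0, 2), pool now (9, 11, 11)
  hotel: need (2, 5, 6) fits (9, 11, 11); releases (1, 0, 0), pool now (10, 11, 11)


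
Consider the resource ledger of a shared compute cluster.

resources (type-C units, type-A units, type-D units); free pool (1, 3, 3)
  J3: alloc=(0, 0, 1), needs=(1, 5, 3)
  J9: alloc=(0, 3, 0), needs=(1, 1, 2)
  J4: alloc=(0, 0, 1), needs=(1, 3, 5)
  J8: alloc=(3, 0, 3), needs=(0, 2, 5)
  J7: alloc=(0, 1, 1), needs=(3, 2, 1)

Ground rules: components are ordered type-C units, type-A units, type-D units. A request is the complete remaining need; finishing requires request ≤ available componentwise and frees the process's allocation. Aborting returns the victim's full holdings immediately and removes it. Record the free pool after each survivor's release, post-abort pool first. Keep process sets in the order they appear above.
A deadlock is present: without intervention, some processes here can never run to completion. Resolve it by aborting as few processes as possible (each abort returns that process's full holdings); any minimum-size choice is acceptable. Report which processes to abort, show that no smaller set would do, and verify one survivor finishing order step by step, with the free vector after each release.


The answer: abort J4.
Key observation: the deadlocked J8 becomes finishable only because J4 released (0, 0, 1); it completes at step 3 below.
Why nothing smaller works: aborting no one leaves the state deadlocked as given.
The survivors complete as J9, J3, J8, J7. Verifying each step (starting from the post-abort pool):
  pool = (1, 3, 4)
  J9 needs (1, 1, 2) <= (1, 3, 4) -> finishes; pool += (0, 3, 0) = (1, 6, 4)
  J3 needs (1, 5, 3) <= (1, 6, 4) -> finishes; pool += (0, 0, 1) = (1, 6, 5)
  J8 needs (0, 2, 5) <= (1, 6, 5) -> finishes; pool += (3, 0, 3) = (4, 6, 8)
  J7 needs (3, 2, 1) <= (4, 6, 8) -> finishes; pool += (0, 1, 1) = (4, 7, 9)


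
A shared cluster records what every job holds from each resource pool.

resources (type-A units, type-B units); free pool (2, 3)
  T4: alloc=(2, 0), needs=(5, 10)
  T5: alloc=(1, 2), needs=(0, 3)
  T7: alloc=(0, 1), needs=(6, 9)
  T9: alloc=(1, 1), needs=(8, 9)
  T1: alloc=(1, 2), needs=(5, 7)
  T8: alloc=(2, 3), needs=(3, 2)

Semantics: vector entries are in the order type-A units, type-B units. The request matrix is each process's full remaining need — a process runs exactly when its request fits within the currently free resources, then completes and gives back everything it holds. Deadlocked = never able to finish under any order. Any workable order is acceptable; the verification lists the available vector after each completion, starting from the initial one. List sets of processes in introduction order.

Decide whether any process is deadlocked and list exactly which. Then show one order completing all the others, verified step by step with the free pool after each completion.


No process is deadlocked.
Key observation: the pool covers T5 at once, and every later process fits after earlier releases.
One completion order for the rest: T5, T8, T1, T4, T9, T7. Walking it through:
  pool = (2, 3)
  run T5 (needs (0, 3), free (2, 3)); after release of (1, 2) the pool is (3, 5)
  run T8 (needs (3, 2), free (3, 5)); after release of (2, 3) the pool is (5, 8)
  run T1 (needs (5, 7), free (5, 8)); after release of (1, 2) the pool is (6, 10)
  run T4 (needs (5, 10), free (6, 10)); after release of (2, 0) the pool is (8, 10)
  run T9 (needs (8, 9), free (8, 10)); after release of (1, 1) the pool is (9, 11)
  run T7 (needs (6, 9), free (9, 11)); after release of (0, 1) the pool is (9, 12)


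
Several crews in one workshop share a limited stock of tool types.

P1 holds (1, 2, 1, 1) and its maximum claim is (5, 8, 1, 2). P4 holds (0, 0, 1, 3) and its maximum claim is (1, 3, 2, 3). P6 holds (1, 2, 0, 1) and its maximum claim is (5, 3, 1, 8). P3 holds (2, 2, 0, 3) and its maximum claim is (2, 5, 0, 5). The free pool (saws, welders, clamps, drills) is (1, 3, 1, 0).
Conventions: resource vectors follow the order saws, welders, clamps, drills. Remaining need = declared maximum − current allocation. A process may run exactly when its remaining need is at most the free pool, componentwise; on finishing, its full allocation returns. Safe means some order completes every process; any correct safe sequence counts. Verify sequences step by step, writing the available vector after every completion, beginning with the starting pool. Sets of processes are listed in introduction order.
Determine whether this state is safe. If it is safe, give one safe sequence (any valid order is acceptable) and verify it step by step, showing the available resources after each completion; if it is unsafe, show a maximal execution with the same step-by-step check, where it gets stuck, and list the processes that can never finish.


UNSAFE.
Key observation: even finishing P4, P3 leaves just (3, 5, 2, 6) free — too little saws for any of the remaining processes.
Going as far as possible: P4, P3; after that, nothing fits. Walking it through:
  pool = (1, 3, 1, 0)
  P4: need (1, 3, 1, 0) fits (1, 3, 1, 0); releases (0, 0, 1, 3), pool now (1, 3, 2, 3)
  P3: need (0, 3, 0, 2) fits (1, 3, 2, 3); releases (2, 2, 0, 3), pool now (3, 5, 2, 6)
  P1 cannot run: need (4, 6, 0, 1) vs free (3, 5, 2, 6) (insufficient saws and welders)
  P6 cannot run: need (4, 1, 1, 7) vs free (3, 5, 2, 6) (insufficient saws and drills)
Never able to finish: P1 and P6.


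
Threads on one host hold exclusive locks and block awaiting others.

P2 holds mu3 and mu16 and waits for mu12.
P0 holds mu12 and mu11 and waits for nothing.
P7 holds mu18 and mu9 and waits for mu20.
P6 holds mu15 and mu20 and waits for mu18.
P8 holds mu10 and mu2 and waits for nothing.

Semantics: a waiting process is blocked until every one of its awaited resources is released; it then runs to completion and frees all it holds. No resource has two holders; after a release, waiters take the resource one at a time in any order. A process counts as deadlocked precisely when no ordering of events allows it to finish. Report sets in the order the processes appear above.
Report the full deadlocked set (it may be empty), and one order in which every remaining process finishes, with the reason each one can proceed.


The deadlocked set is P7 and P6.
Key observation: the knot is the closed ring of waits P7 -> P6 -> P7; no other process is dragged down with it.
One completion order for the rest: P0, P8, P2.
Verifying each step:
  run P0 (it waits on nothing); releases mu12 and mu11
  run P8 (it waits on nothing); releases mu10 and mu2
  run P2 (all its waits — mu12 — are resolved); releases mu3 and mu16


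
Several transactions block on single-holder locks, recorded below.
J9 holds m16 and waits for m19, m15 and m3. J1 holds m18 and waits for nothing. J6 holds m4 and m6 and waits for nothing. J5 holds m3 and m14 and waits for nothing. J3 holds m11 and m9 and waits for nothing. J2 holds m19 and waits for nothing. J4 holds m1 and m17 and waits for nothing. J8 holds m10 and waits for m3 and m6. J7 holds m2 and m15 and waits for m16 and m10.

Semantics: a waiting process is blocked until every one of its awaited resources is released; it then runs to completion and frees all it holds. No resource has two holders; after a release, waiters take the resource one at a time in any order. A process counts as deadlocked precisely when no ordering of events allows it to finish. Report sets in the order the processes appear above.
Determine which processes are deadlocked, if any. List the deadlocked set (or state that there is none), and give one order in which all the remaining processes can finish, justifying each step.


Deadlocked: J9 and J7.
Key observation: nobody on the ring J9 -> J7 -> J9 can start until another member finishes, which never happens; no other process is dragged down with it.
One completion order for the rest: J5, J6, J4, J1, J3, J2, J8.
Step-by-step check:
  run J5 (it waits on nothing); releases m3 and m14
  run J6 (it waits on nothing); releases m4 and m6
  run J4 (it waits on nothing); releases m1 and m17
  run J1 (it waits on nothing); releases m18
  run J3 (it waits on nothing); releases m11 and m9
  run J2 (it waits on nothing); releases m19
  J8 waits on m3 and m6 — all released -> runs and releases m10


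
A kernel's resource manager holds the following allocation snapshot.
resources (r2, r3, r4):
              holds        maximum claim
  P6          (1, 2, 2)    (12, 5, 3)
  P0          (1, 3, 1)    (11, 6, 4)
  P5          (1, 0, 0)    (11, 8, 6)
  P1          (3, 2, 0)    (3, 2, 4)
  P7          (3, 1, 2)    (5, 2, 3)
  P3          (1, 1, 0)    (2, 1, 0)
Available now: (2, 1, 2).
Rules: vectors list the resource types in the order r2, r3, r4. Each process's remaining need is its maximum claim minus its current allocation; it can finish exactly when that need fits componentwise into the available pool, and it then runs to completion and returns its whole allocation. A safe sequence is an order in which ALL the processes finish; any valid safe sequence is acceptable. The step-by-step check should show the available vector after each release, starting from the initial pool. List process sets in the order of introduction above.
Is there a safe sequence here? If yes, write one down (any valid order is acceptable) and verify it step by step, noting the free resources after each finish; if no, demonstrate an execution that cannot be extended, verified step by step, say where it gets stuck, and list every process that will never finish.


UNSAFE — no complete ordering exists.
Key observation: once P3, P7, P1 finish, the pool peaks at (9, 5, 4) — and every remaining process still needs more r2 than that.
Going as far as possible: P3, P7, P1; after that, nothing fits. Walking it through:
  pool = (2, 1, 2)
  run P3 (needs (1, 0, 0), free (2, 1, 2)); after release of (1, 1, 0) the pool is (3, 2, 2)
  run P7 (needs (2, 1, 1), free (3, 2, 2)); after release of (3, 1, 2) the pool is (6, 3, 4)
  run P1 (needs (0, 0, 4), free (6, 3, 4)); after release of (3, 2, 0) the pool is (9, 5, 4)
  P6 still needs (11, 3, 1) but only (9, 5, 4) is free — short on r2
  P0 still needs (10, 3, 3) but only (9, 5, 4) is free — short on r2
  P5 still needs (10, 8, 6) but only (9, 5, 4) is free — short on r2, r3 and r4
Processes that can never finish: P6, P0 and P5.


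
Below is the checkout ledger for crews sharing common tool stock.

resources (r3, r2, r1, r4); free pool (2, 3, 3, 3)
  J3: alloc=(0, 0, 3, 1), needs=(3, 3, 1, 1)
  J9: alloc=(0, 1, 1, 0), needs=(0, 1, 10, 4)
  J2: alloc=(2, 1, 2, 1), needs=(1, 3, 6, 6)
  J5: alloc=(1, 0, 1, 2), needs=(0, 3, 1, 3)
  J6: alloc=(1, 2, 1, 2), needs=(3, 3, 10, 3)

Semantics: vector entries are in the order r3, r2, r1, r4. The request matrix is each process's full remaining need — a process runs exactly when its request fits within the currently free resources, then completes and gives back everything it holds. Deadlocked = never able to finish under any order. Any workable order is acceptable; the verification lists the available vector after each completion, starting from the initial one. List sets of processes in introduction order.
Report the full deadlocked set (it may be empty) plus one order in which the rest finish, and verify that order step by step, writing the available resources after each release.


Deadlocked set: J9 and J6.
Key observation: J5, J3, J2 can finish, but then (5, 4, 9, 7) is all there is, and the blocked group's r1 demands exceed it.
A valid finishing order for the others: J5, J3, J2. Step-by-step check:
  pool = (2, 3, 3, 3)
  J5: need (0, 3, 1, 3) fits (2, 3, 3, 3); releases (1, 0, 1, 2), pool now (3, 3, 4, 5)
  J3: need (3, 3, 1, 1) fits (3, 3, 4, 5); releases (0, 0, 3, 1), pool now (3, 3, 7, 6)
  J2: need (1, 3, 6, 6) fits (3, 3, 7, 6); releases (2, 1, 2, 1), pool now (5, 4, 9, 7)
None of the blocked processes ever fits:
  J9 still needs (0, 1, 10, 4) but only (5, 4, 9, 7) is free — short on r1
  J6 still needs (3, 3, 10, 3) but only (5, 4, 9, 7) is free — short on r1


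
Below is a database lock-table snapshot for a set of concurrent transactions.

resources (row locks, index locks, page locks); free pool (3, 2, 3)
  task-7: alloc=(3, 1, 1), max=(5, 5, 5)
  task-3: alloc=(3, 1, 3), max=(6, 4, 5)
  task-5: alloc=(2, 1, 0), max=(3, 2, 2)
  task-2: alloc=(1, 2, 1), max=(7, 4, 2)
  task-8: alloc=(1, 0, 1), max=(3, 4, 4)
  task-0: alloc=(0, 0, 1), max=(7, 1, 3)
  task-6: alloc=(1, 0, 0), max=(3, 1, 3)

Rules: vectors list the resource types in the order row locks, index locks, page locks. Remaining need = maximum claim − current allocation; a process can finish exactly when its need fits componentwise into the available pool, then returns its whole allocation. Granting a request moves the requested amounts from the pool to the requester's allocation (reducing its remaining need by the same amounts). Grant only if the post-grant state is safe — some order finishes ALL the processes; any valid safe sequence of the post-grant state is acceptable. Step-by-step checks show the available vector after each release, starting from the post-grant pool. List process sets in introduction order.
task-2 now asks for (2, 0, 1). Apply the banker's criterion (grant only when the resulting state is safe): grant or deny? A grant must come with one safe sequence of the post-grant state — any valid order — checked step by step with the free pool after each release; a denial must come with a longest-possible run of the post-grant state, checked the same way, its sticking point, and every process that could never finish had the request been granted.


GRANT: granting preserves safety; a valid post-grant sequence is task-5, task-3, task-2, task-7, task-0, task-8, task-6.
Key observation: after the grant the pool drops to (1, 2, 2), which still lets task-5 finish first and unwind the rest.
Verifying the post-grant state step by step:
  pool = (1, 2, 2)
  run task-5 (needs (1, 1, 2), free (1, 2, 2)); after release of (2, 1, 0) the pool is (3, 3, 2)
  run task-3 (needs (3, 3, 2), free (3, 3, 2)); after release of (3, 1, 3) the pool is (6, 4, 5)
  run task-2 (needs (4, 2, 0), free (6, 4, 5)); after release of (3, 2, 2) the pool is (9, 6, 7)
  run task-7 (needs (2, 4, 4), free (9, 6, 7)); after release of (3, 1, 1) the pool is (12, 7, 8)
  run task-0 (needs (7, 1, 2), free (12, 7, 8)); after release of (0, 0, 1) the pool is (12, 7, 9)
  run task-8 (needs (2, 4, 3), free (12, 7, 9)); after release of (1, 0, 1) the pool is (13, 7, 10)
  run task-6 (needs (2, 1, 3), free (13, 7, 10)); after release of (1, 0, 0) the pool is (14, 7, 10)


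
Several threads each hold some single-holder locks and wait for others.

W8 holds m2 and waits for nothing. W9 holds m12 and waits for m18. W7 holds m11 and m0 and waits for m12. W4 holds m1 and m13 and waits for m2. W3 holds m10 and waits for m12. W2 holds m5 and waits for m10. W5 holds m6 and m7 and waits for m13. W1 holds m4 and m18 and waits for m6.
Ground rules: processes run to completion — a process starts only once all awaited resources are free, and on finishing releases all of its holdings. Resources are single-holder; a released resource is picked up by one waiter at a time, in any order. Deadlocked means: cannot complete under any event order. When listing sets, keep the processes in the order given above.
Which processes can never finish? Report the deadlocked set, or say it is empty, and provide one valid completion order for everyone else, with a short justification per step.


Nothing here is deadlocked.
Key observation: there is no circular wait here — follow any chain and it reaches a process that is free to run now.
One completion order for the rest: W8, W4, W5, W1, W9, W7, W3, W2.
Walking it through:
  W8: no waits; runs immediately, freeing m2
  run W4 (all its waits — m2 — are resolved); releases m1 and m13
  run W5 (all its waits — m13 — are resolved); releases m6 and m7
  run W1 (all its waits — m6 — are resolved); releases m4 and m18
  run W9 (all its waits — m18 — are resolved); releases m12
  run W7 (all its waits — m12 — are resolved); releases m11 and m0
  run W3 (all its waits — m12 — are resolved); releases m10
  run W2 (all its waits — m10 — are resolved); releases m5


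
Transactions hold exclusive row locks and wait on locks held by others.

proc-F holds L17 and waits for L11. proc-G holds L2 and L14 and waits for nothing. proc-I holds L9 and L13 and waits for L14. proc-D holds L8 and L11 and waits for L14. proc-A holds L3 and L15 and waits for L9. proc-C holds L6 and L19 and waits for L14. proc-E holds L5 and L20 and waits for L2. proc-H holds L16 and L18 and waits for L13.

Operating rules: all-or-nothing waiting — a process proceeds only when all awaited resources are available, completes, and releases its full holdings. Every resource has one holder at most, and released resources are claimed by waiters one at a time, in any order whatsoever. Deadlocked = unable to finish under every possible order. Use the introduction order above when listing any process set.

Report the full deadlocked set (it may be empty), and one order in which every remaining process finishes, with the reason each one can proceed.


No process is deadlocked.
Key observation: the wait graph is acyclic; completion cascades from the unblocked processes through everyone else.
One completion order for the rest: proc-G, proc-I, proc-A, proc-C, proc-H, proc-D, proc-F, proc-E.
Step-by-step check:
  proc-G waits on nothing -> runs at once and releases L2 and L14
  proc-I waits on L14 — all released -> runs and releases L9 and L13
  proc-A waits on L9 — all released -> runs and releases L3 and L15
  proc-C waits on L14 — all released -> runs and releases L6 and L19
  proc-H waits on L13 — all released -> runs and releases L16 and L18
  proc-D waits on L14 — all released -> runs and releases L8 and L11
  proc-F waits on L11 — all released -> runs and releases L17
  proc-E waits on L2 — all released -> runs and releases L5 and L20


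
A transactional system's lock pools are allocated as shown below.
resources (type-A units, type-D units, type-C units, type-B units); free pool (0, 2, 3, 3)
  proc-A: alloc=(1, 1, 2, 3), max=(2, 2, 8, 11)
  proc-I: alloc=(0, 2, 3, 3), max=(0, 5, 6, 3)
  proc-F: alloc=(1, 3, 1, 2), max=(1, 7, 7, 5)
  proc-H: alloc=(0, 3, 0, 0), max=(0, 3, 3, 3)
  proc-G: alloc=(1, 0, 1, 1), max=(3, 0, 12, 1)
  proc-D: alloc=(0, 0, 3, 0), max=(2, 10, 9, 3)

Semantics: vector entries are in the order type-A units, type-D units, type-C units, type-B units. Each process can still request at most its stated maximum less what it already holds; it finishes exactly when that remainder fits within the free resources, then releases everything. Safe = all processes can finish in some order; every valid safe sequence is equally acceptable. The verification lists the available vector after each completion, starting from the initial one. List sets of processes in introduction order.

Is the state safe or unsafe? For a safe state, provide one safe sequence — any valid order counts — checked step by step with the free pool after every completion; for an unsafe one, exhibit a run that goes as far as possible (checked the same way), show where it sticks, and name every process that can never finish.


SAFE — a valid safe sequence is proc-H, proc-I, proc-F, proc-A, proc-D, proc-G.
Key observation: proc-H is the earliest step where a requested resource binds exactly: need (0, 0, 3, 3), pool (0, 2, 3, 3) at its turn.
Walking it through:
  pool = (0, 2, 3, 3)
  proc-H: need (0, 0, 3, 3) fits (0, 2, 3, 3); releases (0, 3, 0, 0), pool now (0, 5, 3, 3)
  proc-I: need (0, 3, 3, 0) fits (0, 5, 3, 3); releases (0, 2, 3, 3), pool now (0, 7, 6, 6)
  proc-F: need (0, 4, 6, 3) fits (0, 7, 6, 6); releases (1, 3, 1, 2), pool now (1, 10, 7, 8)
  proc-A: need (1, 1, 6, 8) fits (1, 10, 7, 8); releases (1, 1, 2, 3), pool now (2, 11, 9, 11)
  proc-D: need (2, 10, 6, 3) fits (2, 11, 9, 11); releases (0, 0, 3, 0), pool now (2, 11, 12, 11)
  proc-G: need (2, 0, 11, 0) fits (2, 11, 12, 11); releases (1, 0, 1, 1), pool now (3, 11, 13, 12)


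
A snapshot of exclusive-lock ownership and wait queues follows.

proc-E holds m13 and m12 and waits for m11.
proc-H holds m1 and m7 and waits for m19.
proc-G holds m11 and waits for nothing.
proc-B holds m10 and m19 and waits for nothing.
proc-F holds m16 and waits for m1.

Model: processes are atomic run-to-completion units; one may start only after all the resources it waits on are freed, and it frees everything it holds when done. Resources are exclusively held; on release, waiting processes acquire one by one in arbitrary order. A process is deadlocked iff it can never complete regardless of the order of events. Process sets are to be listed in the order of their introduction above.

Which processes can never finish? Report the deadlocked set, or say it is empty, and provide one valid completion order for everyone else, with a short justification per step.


The deadlocked set is empty.
Key observation: there is no circular wait here — follow any chain and it reaches a process that is free to run now.
A valid finishing order for the others: proc-G, proc-B, proc-H, proc-E, proc-F.
Verifying each step:
  run proc-G (it waits on nothing); releases m11
  run proc-B (it waits on nothing); releases m10 and m19
  proc-H waits on m19 — all released -> runs and releases m1 and m7
  proc-E waits on m11 — all released -> runs and releases m13 and m12
  proc-F waits on m1 — all released -> runs and releases m16


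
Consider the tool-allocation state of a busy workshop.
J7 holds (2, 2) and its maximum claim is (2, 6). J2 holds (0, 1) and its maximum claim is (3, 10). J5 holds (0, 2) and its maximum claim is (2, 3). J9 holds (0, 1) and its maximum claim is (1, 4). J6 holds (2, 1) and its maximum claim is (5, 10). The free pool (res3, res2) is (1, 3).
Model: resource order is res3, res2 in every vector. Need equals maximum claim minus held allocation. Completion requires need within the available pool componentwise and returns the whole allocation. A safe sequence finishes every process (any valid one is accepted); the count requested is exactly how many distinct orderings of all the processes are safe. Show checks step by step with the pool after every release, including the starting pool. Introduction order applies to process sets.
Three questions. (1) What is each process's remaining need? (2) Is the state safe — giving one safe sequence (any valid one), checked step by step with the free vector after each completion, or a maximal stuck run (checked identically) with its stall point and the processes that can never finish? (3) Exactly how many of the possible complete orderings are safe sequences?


(1) Need matrix, components ordered res3, res2:
  J7: (0, 4)
  J2: (3, 9)
  J5: (2, 1)
  J9: (1, 3)
  J6: (3, 9)
(2) The state is UNSAFE.
Key observation: no order helps: past J9, J7, J5, the free pool tops out at (3, 8), below what each blocked process needs in res2.
A maximal execution: J9, J7, J5 — then nothing else fits. Step-by-step check:
  pool = (1, 3)
  run J9 (needs (1, 3), free (1, 3)); after release of (0, 1) the pool is (1, 4)
  run J7 (needs (0, 4), free (1, 4)); after release of (2, 2) the pool is (3, 6)
  run J5 (needs (2, 1), free (3, 6)); after release of (0, 2) the pool is (3, 8)
  J2 still needs (3, 9) but only (3, 8) is free — short on res2
  J6 still needs (3, 9) but only (3, 8) is free — short on res2
Never able to finish: J2 and J6.
(3) The exact count: 0 of the possible complete orderings are safe sequences.


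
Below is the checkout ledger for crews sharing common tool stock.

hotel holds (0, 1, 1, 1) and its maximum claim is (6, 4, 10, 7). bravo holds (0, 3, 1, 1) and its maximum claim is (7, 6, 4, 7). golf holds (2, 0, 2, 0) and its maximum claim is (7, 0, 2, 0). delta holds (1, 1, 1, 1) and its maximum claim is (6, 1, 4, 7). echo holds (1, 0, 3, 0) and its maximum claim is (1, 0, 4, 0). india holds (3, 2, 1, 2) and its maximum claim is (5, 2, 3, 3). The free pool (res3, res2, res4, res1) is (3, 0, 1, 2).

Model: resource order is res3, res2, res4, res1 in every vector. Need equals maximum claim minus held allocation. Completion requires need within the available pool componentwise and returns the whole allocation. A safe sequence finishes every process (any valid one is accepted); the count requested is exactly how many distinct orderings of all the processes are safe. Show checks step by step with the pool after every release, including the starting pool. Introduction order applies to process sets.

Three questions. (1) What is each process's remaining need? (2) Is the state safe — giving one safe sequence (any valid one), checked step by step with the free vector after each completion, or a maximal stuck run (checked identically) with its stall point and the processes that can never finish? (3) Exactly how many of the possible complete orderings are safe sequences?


(1) Need matrix, components ordered res3, res2, res4, res1:
  hotel: (6, 3, 9, 6)
  bravo: (7, 3, 3, 6)
  golf: (5, 0, 0, 0)
  delta: (5, 0, 3, 6)
  echo: (0, 0, 1, 0)
  india: (2, 0, 2, 1)
(2) UNSAFE — no complete ordering exists.
Key observation: res1 is the bottleneck — with echo, india, golf done the pool holds (9, 2, 7, 4), short of every remaining need.
The run echo, india, golf cannot be extended any further. Walking it through:
  pool = (3, 0, 1, 2)
  run echo (needs (0, 0, 1, 0), free (3, 0, 1, 2)); after release of (1, 0, 3, 0) the pool is (4, 0, 4, 2)
  run india (needs (2, 0, 2, 1), free (4, 0, 4, 2)); after release of (3, 2, 1, 2) the pool is (7, 2, 5, 4)
  run golf (needs (5, 0, 0, 0), free (7, 2, 5, 4)); after release of (2, 0, 2, 0) the pool is (9, 2, 7, 4)
  blocked: hotel wants (6, 3, 9, 6), pool (9, 2, 7, 4) — not enough res2, res4 and res1
  blocked: bravo wants (7, 3, 3, 6), pool (9, 2, 7, 4) — not enough res2 and res1
  blocked: delta wants (5, 0, 3, 6), pool (9, 2, 7, 4) — not enough res1
Processes that can never finish: hotel, bravo and delta.
(3) Precisely 0 of the possible complete orderings are safe sequences.


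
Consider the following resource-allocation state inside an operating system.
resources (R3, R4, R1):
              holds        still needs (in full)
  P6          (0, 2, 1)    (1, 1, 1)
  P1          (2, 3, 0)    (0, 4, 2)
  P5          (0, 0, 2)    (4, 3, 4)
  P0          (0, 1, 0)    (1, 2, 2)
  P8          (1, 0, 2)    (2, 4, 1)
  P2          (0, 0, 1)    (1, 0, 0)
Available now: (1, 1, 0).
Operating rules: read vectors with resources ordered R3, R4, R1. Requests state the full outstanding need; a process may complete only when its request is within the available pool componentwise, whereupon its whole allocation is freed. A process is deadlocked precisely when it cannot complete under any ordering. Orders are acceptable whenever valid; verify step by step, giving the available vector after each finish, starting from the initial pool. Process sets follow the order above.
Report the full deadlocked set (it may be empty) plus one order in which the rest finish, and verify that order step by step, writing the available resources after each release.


Nothing here is deadlocked.
Key observation: starting with P2, each completion frees enough for the next — no one is permanently blocked.
The rest can finish in the order P2, P6, P0, P1, P8, P5. Verifying each step:
  pool = (1, 1, 0)
  run P2 (needs (1, 0, 0), free (1, 1, 0)); after release of (0, 0, 1) the pool is (1, 1, 1)
  run P6 (needs (1, 1, 1), free (1, 1, 1)); after release of (0, 2, 1) the pool is (1, 3, 2)
  run P0 (needs (1, 2, 2), free (1, 3, 2)); after release of (0, 1, 0) the pool is (1, 4, 2)
  run P1 (needs (0, 4, 2), free (1, 4, 2)); after release of (2, 3, 0) the pool is (3, 7, 2)
  run P8 (needs (2, 4, 1), free (3, 7, 2)); after release of (1, 0, 2) the pool is (4, 7, 4)
  run P5 (needs (4, 3, 4), free (4, 7, 4)); after release of (0, 0, 2) the pool is (4, 7, 6)


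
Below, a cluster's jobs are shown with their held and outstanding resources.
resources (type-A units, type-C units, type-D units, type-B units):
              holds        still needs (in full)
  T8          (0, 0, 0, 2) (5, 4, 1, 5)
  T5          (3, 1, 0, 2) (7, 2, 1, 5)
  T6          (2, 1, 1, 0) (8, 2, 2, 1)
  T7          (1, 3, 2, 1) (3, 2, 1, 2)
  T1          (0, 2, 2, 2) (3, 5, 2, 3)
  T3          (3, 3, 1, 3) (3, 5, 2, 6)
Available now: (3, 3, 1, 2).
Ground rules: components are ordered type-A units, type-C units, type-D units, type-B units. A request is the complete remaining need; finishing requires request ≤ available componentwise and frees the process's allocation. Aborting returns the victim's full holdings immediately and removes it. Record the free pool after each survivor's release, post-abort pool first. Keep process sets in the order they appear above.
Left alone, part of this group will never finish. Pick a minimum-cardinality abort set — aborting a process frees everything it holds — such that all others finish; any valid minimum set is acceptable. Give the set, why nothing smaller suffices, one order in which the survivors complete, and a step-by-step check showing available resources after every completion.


The answer: abort T8.
Key observation: no ordering could ever have run T3 before the abort of T8; with (0, 0, 0, 2) back in the pool it fits at step 3.
Why nothing smaller works: aborting no one leaves the state deadlocked as given.
One survivor order: T7, T1, T3, T5, T6. Walking it through (post-abort pool first):
  pool = (3, 3, 1, 4)
  run T7 (needs (3, 2, 1, 2), free (3, 3, 1, 4)); after release of (1, 3, 2, 1) the pool is (4, 6, 3, 5)
  run T1 (needs (3, 5, 2, 3), free (4, 6, 3, 5)); after release of (0, 2, 2, 2) the pool is (4, 8, 5, 7)
  run T3 (needs (3, 5, 2, 6), free (4, 8, 5, 7)); after release of (3, 3, 1, 3) the pool is (7, 11, 6, 10)
  run T5 (needs (7, 2, 1, 5), free (7, 11, 6, 10)); after release of (3, 1, 0, 2) the pool is (10, 12, 6, 12)
  run T6 (needs (8, 2, 2, 1), free (10, 12, 6, 12)); after release of (2, 1, 1, 0) the pool is (12, 13, 7, 12)


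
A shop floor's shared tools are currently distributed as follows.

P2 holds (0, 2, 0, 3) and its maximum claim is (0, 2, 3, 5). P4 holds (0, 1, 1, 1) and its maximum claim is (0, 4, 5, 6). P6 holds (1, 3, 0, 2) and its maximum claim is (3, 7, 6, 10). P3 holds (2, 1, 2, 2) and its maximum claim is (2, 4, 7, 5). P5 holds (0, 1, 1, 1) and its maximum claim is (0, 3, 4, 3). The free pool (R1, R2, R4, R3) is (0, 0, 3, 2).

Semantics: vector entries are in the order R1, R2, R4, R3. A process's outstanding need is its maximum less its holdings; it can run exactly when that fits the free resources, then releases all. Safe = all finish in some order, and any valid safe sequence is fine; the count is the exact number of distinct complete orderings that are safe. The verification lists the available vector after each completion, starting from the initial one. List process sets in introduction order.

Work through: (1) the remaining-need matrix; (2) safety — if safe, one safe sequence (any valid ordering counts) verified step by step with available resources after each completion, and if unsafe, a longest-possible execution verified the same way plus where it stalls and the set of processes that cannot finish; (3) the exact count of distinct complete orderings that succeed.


(1) Remaining need (order R1, R2, R4, R3):
  P2: (0, 0, 3, 2)
  P4: (0, 3, 4, 5)
  P6: (2, 4, 6, 8)
  P3: (0, 3, 5, 3)
  P5: (0, 2, 3, 2)
(2) SAFE. One safe sequence: P2, P5, P4, P3, P6.
Key observation: the first exact fit in this order is P2 — it needs (0, 0, 3, 2) with (0, 0, 3, 2) free, meeting a requested resource to the last unit.
Step-by-step check:
  pool = (0, 0, 3, 2)
  run P2 (needs (0, 0, 3, 2), free (0, 0, 3, 2)); after release of (0, 2, 0, 3) the pool is (0, 2, 3, 5)
  run P5 (needs (0, 2, 3, 2), free (0, 2, 3, 5)); after release of (0, 1, 1, 1) the pool is (0, 3, 4, 6)
  run P4 (needs (0, 3, 4, 5), free (0, 3, 4, 6)); after release of (0, 1, 1, 1) the pool is (0, 4, 5, 7)
  run P3 (needs (0, 3, 5, 3), free (0, 4, 5, 7)); after release of (2, 1, 2, 2) the pool is (2, 5, 7, 9)
  run P6 (needs (2, 4, 6, 8), free (2, 5, 7, 9)); after release of (1, 3, 0, 2) the pool is (3, 8, 7, 11)
(3) Precisely 1 of the possible complete orderings is a safe sequence.
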